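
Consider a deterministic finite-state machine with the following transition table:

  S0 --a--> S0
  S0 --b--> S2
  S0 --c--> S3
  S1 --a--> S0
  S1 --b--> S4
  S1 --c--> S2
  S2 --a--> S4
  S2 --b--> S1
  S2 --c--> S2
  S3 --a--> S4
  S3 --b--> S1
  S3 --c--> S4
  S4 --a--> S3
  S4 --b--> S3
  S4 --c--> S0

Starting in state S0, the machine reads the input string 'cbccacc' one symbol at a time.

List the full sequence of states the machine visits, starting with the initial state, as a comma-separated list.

Answer: S0, S3, S1, S2, S2, S4, S0, S3

Derivation:
Start: S0
  read 'c': S0 --c--> S3
  read 'b': S3 --b--> S1
  read 'c': S1 --c--> S2
  read 'c': S2 --c--> S2
  read 'a': S2 --a--> S4
  read 'c': S4 --c--> S0
  read 'c': S0 --c--> S3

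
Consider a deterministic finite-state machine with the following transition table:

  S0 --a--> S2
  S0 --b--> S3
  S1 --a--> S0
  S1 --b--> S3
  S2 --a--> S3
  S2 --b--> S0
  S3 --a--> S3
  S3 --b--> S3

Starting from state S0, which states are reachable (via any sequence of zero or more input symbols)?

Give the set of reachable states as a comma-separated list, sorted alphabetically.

Answer: S0, S2, S3

Derivation:
BFS from S0:
  visit S0: S0--a-->S2 (new), S0--b-->S3 (new)
  visit S2: S2--a-->S3 (seen), S2--b-->S0 (seen)
  visit S3: S3--a-->S3 (seen), S3--b-->S3 (seen)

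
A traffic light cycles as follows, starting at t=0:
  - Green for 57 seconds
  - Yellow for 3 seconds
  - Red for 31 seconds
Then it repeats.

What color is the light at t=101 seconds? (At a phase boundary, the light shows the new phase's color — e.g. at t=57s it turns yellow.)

Answer: green

Derivation:
Cycle length = 57 + 3 + 31 = 91s
t = 101, phase_t = 101 mod 91 = 10
10 < 57 (green end) → GREEN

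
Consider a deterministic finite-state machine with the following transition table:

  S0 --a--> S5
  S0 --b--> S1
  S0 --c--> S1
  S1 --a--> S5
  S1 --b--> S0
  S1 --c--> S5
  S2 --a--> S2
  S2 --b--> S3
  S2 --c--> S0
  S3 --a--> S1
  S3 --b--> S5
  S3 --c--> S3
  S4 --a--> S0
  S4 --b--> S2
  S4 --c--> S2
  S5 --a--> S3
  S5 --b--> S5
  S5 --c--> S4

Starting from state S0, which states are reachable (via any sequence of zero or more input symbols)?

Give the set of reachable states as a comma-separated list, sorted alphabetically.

Answer: S0, S1, S2, S3, S4, S5

Derivation:
BFS from S0:
  visit S0: S0--a-->S5 (new), S0--b-->S1 (new), S0--c-->S1 (seen)
  visit S5: S5--a-->S3 (new), S5--b-->S5 (seen), S5--c-->S4 (new)
  visit S1: S1--a-->S5 (seen), S1--b-->S0 (seen), S1--c-->S5 (seen)
  visit S3: S3--a-->S1 (seen), S3--b-->S5 (seen), S3--c-->S3 (seen)
  visit S4: S4--a-->S0 (seen), S4--b-->S2 (new), S4--c-->S2 (seen)
  visit S2: S2--a-->S2 (seen), S2--b-->S3 (seen), S2--c-->S0 (seen)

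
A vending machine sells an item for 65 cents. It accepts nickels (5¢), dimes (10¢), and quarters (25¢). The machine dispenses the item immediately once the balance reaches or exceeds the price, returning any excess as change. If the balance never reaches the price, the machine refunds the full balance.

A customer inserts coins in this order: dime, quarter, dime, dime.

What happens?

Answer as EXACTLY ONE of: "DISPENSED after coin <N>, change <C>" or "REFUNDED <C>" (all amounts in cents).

Answer: REFUNDED 55

Derivation:
Price: 65¢
Coin 1 (dime, 10¢): balance = 10¢
Coin 2 (quarter, 25¢): balance = 35¢
Coin 3 (dime, 10¢): balance = 45¢
Coin 4 (dime, 10¢): balance = 55¢
All coins inserted, balance 55¢ < price 65¢ → REFUND 55¢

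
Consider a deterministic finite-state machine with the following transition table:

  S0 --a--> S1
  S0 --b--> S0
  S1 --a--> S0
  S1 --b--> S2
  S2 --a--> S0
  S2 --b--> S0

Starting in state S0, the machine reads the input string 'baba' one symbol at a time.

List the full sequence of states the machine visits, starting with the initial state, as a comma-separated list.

Answer: S0, S0, S1, S2, S0

Derivation:
Start: S0
  read 'b': S0 --b--> S0
  read 'a': S0 --a--> S1
  read 'b': S1 --b--> S2
  read 'a': S2 --a--> S0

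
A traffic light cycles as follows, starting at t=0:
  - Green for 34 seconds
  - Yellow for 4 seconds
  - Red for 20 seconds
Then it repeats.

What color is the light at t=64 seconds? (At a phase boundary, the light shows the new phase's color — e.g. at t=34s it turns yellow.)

Cycle length = 34 + 4 + 20 = 58s
t = 64, phase_t = 64 mod 58 = 6
6 < 34 (green end) → GREEN

Answer: green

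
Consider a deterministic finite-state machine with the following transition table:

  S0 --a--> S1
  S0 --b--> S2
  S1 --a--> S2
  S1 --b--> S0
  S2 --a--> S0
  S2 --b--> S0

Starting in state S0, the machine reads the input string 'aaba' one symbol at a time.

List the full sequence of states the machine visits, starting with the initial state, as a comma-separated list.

Start: S0
  read 'a': S0 --a--> S1
  read 'a': S1 --a--> S2
  read 'b': S2 --b--> S0
  read 'a': S0 --a--> S1

Answer: S0, S1, S2, S0, S1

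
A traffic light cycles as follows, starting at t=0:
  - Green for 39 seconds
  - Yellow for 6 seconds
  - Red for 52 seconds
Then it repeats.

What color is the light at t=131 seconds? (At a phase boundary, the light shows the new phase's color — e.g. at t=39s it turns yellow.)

Answer: green

Derivation:
Cycle length = 39 + 6 + 52 = 97s
t = 131, phase_t = 131 mod 97 = 34
34 < 39 (green end) → GREEN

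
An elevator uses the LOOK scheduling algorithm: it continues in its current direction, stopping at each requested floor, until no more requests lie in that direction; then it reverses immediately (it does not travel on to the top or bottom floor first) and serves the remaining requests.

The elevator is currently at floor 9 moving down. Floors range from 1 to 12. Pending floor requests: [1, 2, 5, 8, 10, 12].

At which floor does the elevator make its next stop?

Answer: 8

Derivation:
Current floor: 9, direction: down
Requests above: [10, 12]
Requests below: [1, 2, 5, 8]
Moving down and requests lie below → nearest below is max([1, 2, 5, 8]) = 8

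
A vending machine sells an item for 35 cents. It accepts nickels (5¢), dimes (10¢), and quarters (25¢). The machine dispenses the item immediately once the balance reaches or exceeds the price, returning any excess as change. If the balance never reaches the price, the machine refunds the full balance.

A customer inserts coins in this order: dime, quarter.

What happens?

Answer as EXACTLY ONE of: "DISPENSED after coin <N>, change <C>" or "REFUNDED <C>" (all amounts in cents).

Answer: DISPENSED after coin 2, change 0

Derivation:
Price: 35¢
Coin 1 (dime, 10¢): balance = 10¢
Coin 2 (quarter, 25¢): balance = 35¢
  → balance >= price → DISPENSE, change = 35 - 35 = 0¢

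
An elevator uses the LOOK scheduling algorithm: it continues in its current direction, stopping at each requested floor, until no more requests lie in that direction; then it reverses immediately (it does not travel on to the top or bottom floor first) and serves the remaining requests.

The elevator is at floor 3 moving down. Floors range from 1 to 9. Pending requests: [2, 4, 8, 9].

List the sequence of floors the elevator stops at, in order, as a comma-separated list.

Current: 3, moving DOWN
Serve below first (descending): [2]
Then reverse, serve above (ascending): [4, 8, 9]

Answer: 2, 4, 8, 9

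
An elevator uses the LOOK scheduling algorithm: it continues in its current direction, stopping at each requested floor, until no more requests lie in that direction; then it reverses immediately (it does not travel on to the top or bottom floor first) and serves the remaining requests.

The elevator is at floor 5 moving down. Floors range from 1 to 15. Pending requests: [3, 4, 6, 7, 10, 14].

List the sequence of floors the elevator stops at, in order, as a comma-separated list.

Current: 5, moving DOWN
Serve below first (descending): [4, 3]
Then reverse, serve above (ascending): [6, 7, 10, 14]

Answer: 4, 3, 6, 7, 10, 14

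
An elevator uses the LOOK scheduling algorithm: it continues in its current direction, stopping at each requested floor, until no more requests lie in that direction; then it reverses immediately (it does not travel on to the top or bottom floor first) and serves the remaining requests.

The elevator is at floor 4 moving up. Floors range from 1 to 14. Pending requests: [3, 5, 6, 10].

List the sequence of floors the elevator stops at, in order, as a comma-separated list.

Answer: 5, 6, 10, 3

Derivation:
Current: 4, moving UP
Serve above first (ascending): [5, 6, 10]
Then reverse, serve below (descending): [3]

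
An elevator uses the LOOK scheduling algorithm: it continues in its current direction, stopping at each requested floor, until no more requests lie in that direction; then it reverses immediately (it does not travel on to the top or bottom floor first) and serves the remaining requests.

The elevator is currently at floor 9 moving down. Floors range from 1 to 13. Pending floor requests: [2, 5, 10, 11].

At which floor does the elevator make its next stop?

Answer: 5

Derivation:
Current floor: 9, direction: down
Requests above: [10, 11]
Requests below: [2, 5]
Moving down and requests lie below → nearest below is max([2, 5]) = 5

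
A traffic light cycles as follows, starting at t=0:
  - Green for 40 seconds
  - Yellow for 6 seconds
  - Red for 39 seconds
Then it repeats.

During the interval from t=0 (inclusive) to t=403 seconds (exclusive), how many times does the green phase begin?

Cycle = 40+6+39 = 85s
green phase starts at t = k*85 + 0 for k=0,1,2,...
Need k*85+0 < 403 → k < 4.741
k ∈ {0, ..., 4} → 5 starts

Answer: 5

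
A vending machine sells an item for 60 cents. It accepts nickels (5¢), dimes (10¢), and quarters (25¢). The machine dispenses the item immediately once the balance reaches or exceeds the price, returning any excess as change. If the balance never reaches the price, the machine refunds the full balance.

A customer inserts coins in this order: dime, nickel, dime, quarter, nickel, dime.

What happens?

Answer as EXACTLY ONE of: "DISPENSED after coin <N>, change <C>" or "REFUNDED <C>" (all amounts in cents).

Price: 60¢
Coin 1 (dime, 10¢): balance = 10¢
Coin 2 (nickel, 5¢): balance = 15¢
Coin 3 (dime, 10¢): balance = 25¢
Coin 4 (quarter, 25¢): balance = 50¢
Coin 5 (nickel, 5¢): balance = 55¢
Coin 6 (dime, 10¢): balance = 65¢
  → balance >= price → DISPENSE, change = 65 - 60 = 5¢

Answer: DISPENSED after coin 6, change 5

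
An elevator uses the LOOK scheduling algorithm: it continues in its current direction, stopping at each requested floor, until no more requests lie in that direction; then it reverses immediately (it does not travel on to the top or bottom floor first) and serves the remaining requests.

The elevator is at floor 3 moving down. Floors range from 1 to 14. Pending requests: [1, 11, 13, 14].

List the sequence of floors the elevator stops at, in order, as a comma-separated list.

Answer: 1, 11, 13, 14

Derivation:
Current: 3, moving DOWN
Serve below first (descending): [1]
Then reverse, serve above (ascending): [11, 13, 14]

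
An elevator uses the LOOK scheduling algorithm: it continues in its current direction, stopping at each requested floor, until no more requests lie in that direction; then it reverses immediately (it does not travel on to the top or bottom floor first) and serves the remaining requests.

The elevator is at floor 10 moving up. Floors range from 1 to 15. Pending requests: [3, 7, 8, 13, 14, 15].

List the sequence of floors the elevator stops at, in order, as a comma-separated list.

Current: 10, moving UP
Serve above first (ascending): [13, 14, 15]
Then reverse, serve below (descending): [8, 7, 3]

Answer: 13, 14, 15, 8, 7, 3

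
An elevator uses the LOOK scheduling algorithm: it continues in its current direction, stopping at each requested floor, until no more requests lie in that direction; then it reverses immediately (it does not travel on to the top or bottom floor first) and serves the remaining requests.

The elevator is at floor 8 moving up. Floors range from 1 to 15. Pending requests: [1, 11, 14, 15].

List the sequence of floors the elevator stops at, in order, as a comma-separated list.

Current: 8, moving UP
Serve above first (ascending): [11, 14, 15]
Then reverse, serve below (descending): [1]

Answer: 11, 14, 15, 1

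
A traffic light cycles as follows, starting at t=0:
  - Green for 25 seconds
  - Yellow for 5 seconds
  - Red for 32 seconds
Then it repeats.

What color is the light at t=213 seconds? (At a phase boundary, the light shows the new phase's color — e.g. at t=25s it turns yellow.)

Cycle length = 25 + 5 + 32 = 62s
t = 213, phase_t = 213 mod 62 = 27
25 <= 27 < 30 (yellow end) → YELLOW

Answer: yellow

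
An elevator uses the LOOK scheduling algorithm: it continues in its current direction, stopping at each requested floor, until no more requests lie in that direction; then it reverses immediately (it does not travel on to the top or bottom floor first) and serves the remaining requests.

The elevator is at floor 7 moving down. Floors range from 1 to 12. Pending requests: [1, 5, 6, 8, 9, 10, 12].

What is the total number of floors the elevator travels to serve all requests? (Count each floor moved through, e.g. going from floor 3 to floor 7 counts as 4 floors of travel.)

Start at floor 7 moving down, LOOK stop order: [6, 5, 1, 8, 9, 10, 12]
  7 → 6: |6-7| = 1, total = 1
  6 → 5: |5-6| = 1, total = 2
  5 → 1: |1-5| = 4, total = 6
  1 → 8: |8-1| = 7, total = 13
  8 → 9: |9-8| = 1, total = 14
  9 → 10: |10-9| = 1, total = 15
  10 → 12: |12-10| = 2, total = 17

Answer: 17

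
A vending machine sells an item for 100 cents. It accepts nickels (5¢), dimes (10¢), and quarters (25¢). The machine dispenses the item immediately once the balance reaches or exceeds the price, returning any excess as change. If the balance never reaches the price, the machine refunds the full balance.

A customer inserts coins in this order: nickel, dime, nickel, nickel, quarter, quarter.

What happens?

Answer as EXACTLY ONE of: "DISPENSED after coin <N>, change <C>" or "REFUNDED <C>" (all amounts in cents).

Answer: REFUNDED 75

Derivation:
Price: 100¢
Coin 1 (nickel, 5¢): balance = 5¢
Coin 2 (dime, 10¢): balance = 15¢
Coin 3 (nickel, 5¢): balance = 20¢
Coin 4 (nickel, 5¢): balance = 25¢
Coin 5 (quarter, 25¢): balance = 50¢
Coin 6 (quarter, 25¢): balance = 75¢
All coins inserted, balance 75¢ < price 100¢ → REFUND 75¢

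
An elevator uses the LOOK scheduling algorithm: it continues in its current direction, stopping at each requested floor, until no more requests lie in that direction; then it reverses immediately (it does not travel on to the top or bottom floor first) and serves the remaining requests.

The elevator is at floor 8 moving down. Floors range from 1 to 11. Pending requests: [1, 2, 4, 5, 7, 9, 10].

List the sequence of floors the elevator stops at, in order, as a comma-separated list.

Current: 8, moving DOWN
Serve below first (descending): [7, 5, 4, 2, 1]
Then reverse, serve above (ascending): [9, 10]

Answer: 7, 5, 4, 2, 1, 9, 10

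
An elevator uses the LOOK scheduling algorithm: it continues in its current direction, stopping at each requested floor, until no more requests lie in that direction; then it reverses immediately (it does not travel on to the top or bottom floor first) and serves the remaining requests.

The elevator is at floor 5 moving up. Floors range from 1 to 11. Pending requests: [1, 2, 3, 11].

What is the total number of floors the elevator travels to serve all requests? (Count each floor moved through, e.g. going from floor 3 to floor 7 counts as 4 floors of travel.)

Answer: 16

Derivation:
Start at floor 5 moving up, LOOK stop order: [11, 3, 2, 1]
  5 → 11: |11-5| = 6, total = 6
  11 → 3: |3-11| = 8, total = 14
  3 → 2: |2-3| = 1, total = 15
  2 → 1: |1-2| = 1, total = 16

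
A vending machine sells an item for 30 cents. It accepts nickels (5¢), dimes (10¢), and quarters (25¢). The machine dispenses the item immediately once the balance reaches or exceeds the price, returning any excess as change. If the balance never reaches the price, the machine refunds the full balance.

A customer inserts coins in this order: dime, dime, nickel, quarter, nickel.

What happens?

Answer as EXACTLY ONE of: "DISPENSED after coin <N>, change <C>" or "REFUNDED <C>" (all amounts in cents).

Answer: DISPENSED after coin 4, change 20

Derivation:
Price: 30¢
Coin 1 (dime, 10¢): balance = 10¢
Coin 2 (dime, 10¢): balance = 20¢
Coin 3 (nickel, 5¢): balance = 25¢
Coin 4 (quarter, 25¢): balance = 50¢
  → balance >= price → DISPENSE, change = 50 - 30 = 20¢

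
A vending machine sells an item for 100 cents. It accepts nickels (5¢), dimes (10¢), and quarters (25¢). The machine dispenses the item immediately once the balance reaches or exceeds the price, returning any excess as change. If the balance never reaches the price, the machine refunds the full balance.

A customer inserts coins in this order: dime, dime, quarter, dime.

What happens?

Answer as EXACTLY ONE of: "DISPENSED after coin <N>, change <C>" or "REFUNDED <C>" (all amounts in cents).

Price: 100¢
Coin 1 (dime, 10¢): balance = 10¢
Coin 2 (dime, 10¢): balance = 20¢
Coin 3 (quarter, 25¢): balance = 45¢
Coin 4 (dime, 10¢): balance = 55¢
All coins inserted, balance 55¢ < price 100¢ → REFUND 55¢

Answer: REFUNDED 55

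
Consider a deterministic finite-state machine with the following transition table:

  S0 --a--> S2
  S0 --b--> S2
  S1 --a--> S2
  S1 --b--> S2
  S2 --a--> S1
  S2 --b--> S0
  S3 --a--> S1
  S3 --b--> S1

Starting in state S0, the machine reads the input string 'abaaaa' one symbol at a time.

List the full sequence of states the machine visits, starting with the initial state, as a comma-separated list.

Start: S0
  read 'a': S0 --a--> S2
  read 'b': S2 --b--> S0
  read 'a': S0 --a--> S2
  read 'a': S2 --a--> S1
  read 'a': S1 --a--> S2
  read 'a': S2 --a--> S1

Answer: S0, S2, S0, S2, S1, S2, S1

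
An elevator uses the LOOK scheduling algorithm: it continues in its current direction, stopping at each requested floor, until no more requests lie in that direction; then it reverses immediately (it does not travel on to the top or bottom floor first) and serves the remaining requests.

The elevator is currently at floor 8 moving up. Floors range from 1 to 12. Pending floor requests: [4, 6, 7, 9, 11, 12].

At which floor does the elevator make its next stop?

Answer: 9

Derivation:
Current floor: 8, direction: up
Requests above: [9, 11, 12]
Requests below: [4, 6, 7]
Moving up and requests lie above → nearest above is min([9, 11, 12]) = 9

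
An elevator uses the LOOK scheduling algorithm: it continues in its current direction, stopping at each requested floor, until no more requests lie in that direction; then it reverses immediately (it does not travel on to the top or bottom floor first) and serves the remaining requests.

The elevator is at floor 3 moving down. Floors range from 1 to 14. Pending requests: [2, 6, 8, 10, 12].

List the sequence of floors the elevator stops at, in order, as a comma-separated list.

Answer: 2, 6, 8, 10, 12

Derivation:
Current: 3, moving DOWN
Serve below first (descending): [2]
Then reverse, serve above (ascending): [6, 8, 10, 12]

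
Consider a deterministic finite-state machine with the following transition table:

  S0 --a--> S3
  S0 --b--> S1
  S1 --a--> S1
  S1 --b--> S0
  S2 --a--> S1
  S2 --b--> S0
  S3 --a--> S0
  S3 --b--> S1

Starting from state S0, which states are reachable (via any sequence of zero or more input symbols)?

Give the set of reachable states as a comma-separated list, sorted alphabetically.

Answer: S0, S1, S3

Derivation:
BFS from S0:
  visit S0: S0--a-->S3 (new), S0--b-->S1 (new)
  visit S3: S3--a-->S0 (seen), S3--b-->S1 (seen)
  visit S1: S1--a-->S1 (seen), S1--b-->S0 (seen)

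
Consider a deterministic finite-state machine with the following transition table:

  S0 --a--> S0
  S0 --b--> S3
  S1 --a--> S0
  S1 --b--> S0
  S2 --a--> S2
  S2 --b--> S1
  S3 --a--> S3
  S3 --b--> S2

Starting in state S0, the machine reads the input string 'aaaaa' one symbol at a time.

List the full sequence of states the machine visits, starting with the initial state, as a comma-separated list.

Start: S0
  read 'a': S0 --a--> S0
  read 'a': S0 --a--> S0
  read 'a': S0 --a--> S0
  read 'a': S0 --a--> S0
  read 'a': S0 --a--> S0

Answer: S0, S0, S0, S0, S0, S0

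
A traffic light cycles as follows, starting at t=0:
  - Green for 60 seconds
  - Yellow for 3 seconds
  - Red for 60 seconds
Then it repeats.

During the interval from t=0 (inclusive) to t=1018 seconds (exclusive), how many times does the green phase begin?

Cycle = 60+3+60 = 123s
green phase starts at t = k*123 + 0 for k=0,1,2,...
Need k*123+0 < 1018 → k < 8.276
k ∈ {0, ..., 8} → 9 starts

Answer: 9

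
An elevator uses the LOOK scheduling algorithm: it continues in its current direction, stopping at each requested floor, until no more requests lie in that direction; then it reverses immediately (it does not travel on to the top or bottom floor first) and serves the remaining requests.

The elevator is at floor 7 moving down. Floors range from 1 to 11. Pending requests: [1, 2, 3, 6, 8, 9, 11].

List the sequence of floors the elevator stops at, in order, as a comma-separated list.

Answer: 6, 3, 2, 1, 8, 9, 11

Derivation:
Current: 7, moving DOWN
Serve below first (descending): [6, 3, 2, 1]
Then reverse, serve above (ascending): [8, 9, 11]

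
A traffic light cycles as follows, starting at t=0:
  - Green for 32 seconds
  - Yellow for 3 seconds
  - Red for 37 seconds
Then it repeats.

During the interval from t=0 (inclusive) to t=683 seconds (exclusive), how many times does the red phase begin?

Answer: 9

Derivation:
Cycle = 32+3+37 = 72s
red phase starts at t = k*72 + 35 for k=0,1,2,...
Need k*72+35 < 683 → k < 9.000
k ∈ {0, ..., 8} → 9 starts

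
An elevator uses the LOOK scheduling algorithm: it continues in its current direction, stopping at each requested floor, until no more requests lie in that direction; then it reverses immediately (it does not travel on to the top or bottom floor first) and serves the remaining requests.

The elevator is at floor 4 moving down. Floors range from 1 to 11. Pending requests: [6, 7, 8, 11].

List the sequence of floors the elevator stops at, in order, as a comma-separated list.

Current: 4, moving DOWN
Serve below first (descending): []
Then reverse, serve above (ascending): [6, 7, 8, 11]

Answer: 6, 7, 8, 11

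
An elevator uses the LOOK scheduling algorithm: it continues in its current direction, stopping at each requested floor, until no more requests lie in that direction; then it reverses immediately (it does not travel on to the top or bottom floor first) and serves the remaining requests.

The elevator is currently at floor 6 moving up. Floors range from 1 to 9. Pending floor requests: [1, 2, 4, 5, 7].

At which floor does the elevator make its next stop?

Current floor: 6, direction: up
Requests above: [7]
Requests below: [1, 2, 4, 5]
Moving up and requests lie above → nearest above is min([7]) = 7

Answer: 7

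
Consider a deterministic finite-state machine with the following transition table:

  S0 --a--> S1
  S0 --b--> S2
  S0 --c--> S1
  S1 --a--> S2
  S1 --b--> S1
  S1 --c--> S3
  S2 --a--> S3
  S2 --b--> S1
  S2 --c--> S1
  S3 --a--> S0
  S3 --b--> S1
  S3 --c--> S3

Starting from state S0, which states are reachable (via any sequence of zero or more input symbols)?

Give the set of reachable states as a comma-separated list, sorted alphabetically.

Answer: S0, S1, S2, S3

Derivation:
BFS from S0:
  visit S0: S0--a-->S1 (new), S0--b-->S2 (new), S0--c-->S1 (seen)
  visit S1: S1--a-->S2 (seen), S1--b-->S1 (seen), S1--c-->S3 (new)
  visit S2: S2--a-->S3 (seen), S2--b-->S1 (seen), S2--c-->S1 (seen)
  visit S3: S3--a-->S0 (seen), S3--b-->S1 (seen), S3--c-->S3 (seen)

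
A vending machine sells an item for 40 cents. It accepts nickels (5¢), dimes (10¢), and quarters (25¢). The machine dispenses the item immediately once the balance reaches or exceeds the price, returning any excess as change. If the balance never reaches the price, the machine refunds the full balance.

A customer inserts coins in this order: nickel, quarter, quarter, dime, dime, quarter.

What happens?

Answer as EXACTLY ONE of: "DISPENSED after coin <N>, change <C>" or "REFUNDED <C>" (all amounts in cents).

Answer: DISPENSED after coin 3, change 15

Derivation:
Price: 40¢
Coin 1 (nickel, 5¢): balance = 5¢
Coin 2 (quarter, 25¢): balance = 30¢
Coin 3 (quarter, 25¢): balance = 55¢
  → balance >= price → DISPENSE, change = 55 - 40 = 15¢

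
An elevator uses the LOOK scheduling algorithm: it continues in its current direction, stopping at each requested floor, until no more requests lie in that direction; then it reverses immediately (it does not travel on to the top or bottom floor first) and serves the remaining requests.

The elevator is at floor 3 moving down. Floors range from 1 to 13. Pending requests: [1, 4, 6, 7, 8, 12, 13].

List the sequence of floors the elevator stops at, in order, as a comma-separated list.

Current: 3, moving DOWN
Serve below first (descending): [1]
Then reverse, serve above (ascending): [4, 6, 7, 8, 12, 13]

Answer: 1, 4, 6, 7, 8, 12, 13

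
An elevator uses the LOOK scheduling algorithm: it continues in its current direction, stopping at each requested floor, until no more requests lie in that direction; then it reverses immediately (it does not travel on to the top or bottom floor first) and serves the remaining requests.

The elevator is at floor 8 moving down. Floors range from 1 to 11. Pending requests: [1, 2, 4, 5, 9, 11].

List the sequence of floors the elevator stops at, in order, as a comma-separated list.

Answer: 5, 4, 2, 1, 9, 11

Derivation:
Current: 8, moving DOWN
Serve below first (descending): [5, 4, 2, 1]
Then reverse, serve above (ascending): [9, 11]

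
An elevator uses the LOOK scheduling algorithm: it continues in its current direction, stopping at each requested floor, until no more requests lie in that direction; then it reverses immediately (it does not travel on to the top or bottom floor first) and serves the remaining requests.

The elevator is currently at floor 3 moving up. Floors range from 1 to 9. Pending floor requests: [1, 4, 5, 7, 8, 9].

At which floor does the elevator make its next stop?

Answer: 4

Derivation:
Current floor: 3, direction: up
Requests above: [4, 5, 7, 8, 9]
Requests below: [1]
Moving up and requests lie above → nearest above is min([4, 5, 7, 8, 9]) = 4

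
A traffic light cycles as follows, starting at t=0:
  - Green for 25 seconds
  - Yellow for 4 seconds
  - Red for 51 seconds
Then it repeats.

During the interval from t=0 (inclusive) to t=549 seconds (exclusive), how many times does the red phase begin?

Answer: 7

Derivation:
Cycle = 25+4+51 = 80s
red phase starts at t = k*80 + 29 for k=0,1,2,...
Need k*80+29 < 549 → k < 6.500
k ∈ {0, ..., 6} → 7 starts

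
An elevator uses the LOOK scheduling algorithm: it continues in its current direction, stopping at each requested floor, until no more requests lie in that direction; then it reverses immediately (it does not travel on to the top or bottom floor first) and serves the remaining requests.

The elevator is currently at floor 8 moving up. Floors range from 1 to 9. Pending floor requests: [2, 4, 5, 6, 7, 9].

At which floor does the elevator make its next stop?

Current floor: 8, direction: up
Requests above: [9]
Requests below: [2, 4, 5, 6, 7]
Moving up and requests lie above → nearest above is min([9]) = 9

Answer: 9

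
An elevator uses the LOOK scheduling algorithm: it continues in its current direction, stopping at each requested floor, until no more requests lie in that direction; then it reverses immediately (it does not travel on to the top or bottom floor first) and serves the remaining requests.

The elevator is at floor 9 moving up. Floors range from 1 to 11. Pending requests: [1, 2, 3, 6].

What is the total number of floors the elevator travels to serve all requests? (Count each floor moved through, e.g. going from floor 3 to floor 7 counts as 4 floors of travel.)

Answer: 8

Derivation:
Start at floor 9 moving up, LOOK stop order: [6, 3, 2, 1]
  9 → 6: |6-9| = 3, total = 3
  6 → 3: |3-6| = 3, total = 6
  3 → 2: |2-3| = 1, total = 7
  2 → 1: |1-2| = 1, total = 8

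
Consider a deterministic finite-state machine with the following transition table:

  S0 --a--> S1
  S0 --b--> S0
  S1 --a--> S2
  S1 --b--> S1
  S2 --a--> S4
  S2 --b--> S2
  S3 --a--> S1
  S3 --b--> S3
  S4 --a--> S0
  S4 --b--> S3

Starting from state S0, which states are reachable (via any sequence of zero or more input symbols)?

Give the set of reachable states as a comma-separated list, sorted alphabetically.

BFS from S0:
  visit S0: S0--a-->S1 (new), S0--b-->S0 (seen)
  visit S1: S1--a-->S2 (new), S1--b-->S1 (seen)
  visit S2: S2--a-->S4 (new), S2--b-->S2 (seen)
  visit S4: S4--a-->S0 (seen), S4--b-->S3 (new)
  visit S3: S3--a-->S1 (seen), S3--b-->S3 (seen)

Answer: S0, S1, S2, S3, S4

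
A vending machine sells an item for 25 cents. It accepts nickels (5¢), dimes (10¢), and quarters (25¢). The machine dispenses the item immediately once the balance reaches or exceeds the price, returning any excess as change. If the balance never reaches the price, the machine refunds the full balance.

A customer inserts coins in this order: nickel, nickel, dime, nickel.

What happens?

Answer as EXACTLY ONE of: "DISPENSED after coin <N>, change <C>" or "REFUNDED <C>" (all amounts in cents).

Price: 25¢
Coin 1 (nickel, 5¢): balance = 5¢
Coin 2 (nickel, 5¢): balance = 10¢
Coin 3 (dime, 10¢): balance = 20¢
Coin 4 (nickel, 5¢): balance = 25¢
  → balance >= price → DISPENSE, change = 25 - 25 = 0¢

Answer: DISPENSED after coin 4, change 0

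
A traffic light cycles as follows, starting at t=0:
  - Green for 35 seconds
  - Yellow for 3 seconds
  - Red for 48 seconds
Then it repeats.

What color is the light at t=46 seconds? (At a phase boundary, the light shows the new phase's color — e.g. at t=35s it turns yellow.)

Answer: red

Derivation:
Cycle length = 35 + 3 + 48 = 86s
t = 46, phase_t = 46 mod 86 = 46
46 >= 38 → RED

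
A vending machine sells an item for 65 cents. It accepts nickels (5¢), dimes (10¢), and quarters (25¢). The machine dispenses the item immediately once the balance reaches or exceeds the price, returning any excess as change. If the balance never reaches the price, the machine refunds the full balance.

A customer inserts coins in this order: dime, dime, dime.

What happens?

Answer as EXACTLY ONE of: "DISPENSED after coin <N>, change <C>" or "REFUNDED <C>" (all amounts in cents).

Answer: REFUNDED 30

Derivation:
Price: 65¢
Coin 1 (dime, 10¢): balance = 10¢
Coin 2 (dime, 10¢): balance = 20¢
Coin 3 (dime, 10¢): balance = 30¢
All coins inserted, balance 30¢ < price 65¢ → REFUND 30¢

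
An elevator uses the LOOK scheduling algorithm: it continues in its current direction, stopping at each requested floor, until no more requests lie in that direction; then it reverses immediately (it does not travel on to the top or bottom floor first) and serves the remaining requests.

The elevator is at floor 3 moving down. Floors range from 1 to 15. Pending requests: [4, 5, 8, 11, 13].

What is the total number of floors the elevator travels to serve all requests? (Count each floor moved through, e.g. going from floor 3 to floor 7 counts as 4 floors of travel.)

Answer: 10

Derivation:
Start at floor 3 moving down, LOOK stop order: [4, 5, 8, 11, 13]
  3 → 4: |4-3| = 1, total = 1
  4 → 5: |5-4| = 1, total = 2
  5 → 8: |8-5| = 3, total = 5
  8 → 11: |11-8| = 3, total = 8
  11 → 13: |13-11| = 2, total = 10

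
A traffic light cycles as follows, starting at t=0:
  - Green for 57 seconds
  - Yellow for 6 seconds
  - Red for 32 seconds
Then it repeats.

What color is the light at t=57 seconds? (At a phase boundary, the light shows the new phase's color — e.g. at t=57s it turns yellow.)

Cycle length = 57 + 6 + 32 = 95s
t = 57, phase_t = 57 mod 95 = 57
57 <= 57 < 63 (yellow end) → YELLOW

Answer: yellow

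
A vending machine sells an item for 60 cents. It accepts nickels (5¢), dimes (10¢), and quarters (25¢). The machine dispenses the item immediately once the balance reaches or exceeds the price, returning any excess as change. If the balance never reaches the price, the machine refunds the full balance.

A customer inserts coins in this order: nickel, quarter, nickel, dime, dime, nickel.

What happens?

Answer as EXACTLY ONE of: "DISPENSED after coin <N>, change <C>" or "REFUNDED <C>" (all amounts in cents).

Price: 60¢
Coin 1 (nickel, 5¢): balance = 5¢
Coin 2 (quarter, 25¢): balance = 30¢
Coin 3 (nickel, 5¢): balance = 35¢
Coin 4 (dime, 10¢): balance = 45¢
Coin 5 (dime, 10¢): balance = 55¢
Coin 6 (nickel, 5¢): balance = 60¢
  → balance >= price → DISPENSE, change = 60 - 60 = 0¢

Answer: DISPENSED after coin 6, change 0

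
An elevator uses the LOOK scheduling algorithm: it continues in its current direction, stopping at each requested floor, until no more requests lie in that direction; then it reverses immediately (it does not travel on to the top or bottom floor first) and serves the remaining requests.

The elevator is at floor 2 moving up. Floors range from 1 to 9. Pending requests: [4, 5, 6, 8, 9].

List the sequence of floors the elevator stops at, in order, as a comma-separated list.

Current: 2, moving UP
Serve above first (ascending): [4, 5, 6, 8, 9]
Then reverse, serve below (descending): []

Answer: 4, 5, 6, 8, 9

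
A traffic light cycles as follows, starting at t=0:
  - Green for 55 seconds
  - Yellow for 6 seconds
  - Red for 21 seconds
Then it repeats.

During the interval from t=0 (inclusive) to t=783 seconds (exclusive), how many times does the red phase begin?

Cycle = 55+6+21 = 82s
red phase starts at t = k*82 + 61 for k=0,1,2,...
Need k*82+61 < 783 → k < 8.805
k ∈ {0, ..., 8} → 9 starts

Answer: 9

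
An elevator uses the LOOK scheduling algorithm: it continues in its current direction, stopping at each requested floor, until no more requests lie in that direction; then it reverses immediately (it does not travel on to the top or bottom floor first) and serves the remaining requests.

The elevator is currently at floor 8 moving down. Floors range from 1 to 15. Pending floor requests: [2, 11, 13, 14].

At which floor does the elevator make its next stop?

Answer: 2

Derivation:
Current floor: 8, direction: down
Requests above: [11, 13, 14]
Requests below: [2]
Moving down and requests lie below → nearest below is max([2]) = 2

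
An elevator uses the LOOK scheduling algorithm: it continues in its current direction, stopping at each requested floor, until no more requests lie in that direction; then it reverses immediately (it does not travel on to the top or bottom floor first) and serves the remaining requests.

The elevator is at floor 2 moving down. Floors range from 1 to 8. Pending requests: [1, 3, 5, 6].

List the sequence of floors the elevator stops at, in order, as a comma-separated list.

Current: 2, moving DOWN
Serve below first (descending): [1]
Then reverse, serve above (ascending): [3, 5, 6]

Answer: 1, 3, 5, 6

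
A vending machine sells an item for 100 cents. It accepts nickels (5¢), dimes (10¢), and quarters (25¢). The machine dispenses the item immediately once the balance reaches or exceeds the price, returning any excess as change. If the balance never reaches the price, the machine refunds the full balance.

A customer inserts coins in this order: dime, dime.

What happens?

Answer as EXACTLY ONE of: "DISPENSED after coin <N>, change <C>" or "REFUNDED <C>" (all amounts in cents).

Price: 100¢
Coin 1 (dime, 10¢): balance = 10¢
Coin 2 (dime, 10¢): balance = 20¢
All coins inserted, balance 20¢ < price 100¢ → REFUND 20¢

Answer: REFUNDED 20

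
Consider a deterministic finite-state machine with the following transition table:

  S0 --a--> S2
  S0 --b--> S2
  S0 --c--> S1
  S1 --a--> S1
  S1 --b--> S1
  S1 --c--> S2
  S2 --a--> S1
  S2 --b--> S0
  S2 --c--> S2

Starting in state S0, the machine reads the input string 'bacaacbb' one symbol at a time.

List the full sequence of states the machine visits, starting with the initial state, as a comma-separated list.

Start: S0
  read 'b': S0 --b--> S2
  read 'a': S2 --a--> S1
  read 'c': S1 --c--> S2
  read 'a': S2 --a--> S1
  read 'a': S1 --a--> S1
  read 'c': S1 --c--> S2
  read 'b': S2 --b--> S0
  read 'b': S0 --b--> S2

Answer: S0, S2, S1, S2, S1, S1, S2, S0, S2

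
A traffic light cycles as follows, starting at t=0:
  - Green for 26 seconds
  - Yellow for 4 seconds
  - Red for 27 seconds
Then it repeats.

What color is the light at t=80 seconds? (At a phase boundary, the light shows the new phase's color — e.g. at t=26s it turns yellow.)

Cycle length = 26 + 4 + 27 = 57s
t = 80, phase_t = 80 mod 57 = 23
23 < 26 (green end) → GREEN

Answer: green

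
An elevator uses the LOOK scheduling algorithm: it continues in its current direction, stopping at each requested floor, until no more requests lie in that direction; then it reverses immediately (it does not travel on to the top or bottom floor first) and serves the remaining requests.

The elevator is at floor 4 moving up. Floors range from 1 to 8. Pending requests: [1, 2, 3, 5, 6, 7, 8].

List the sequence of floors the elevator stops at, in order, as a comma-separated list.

Current: 4, moving UP
Serve above first (ascending): [5, 6, 7, 8]
Then reverse, serve below (descending): [3, 2, 1]

Answer: 5, 6, 7, 8, 3, 2, 1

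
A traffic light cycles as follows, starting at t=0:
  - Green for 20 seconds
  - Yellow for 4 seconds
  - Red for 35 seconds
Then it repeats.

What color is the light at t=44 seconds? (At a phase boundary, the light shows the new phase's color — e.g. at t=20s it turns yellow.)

Cycle length = 20 + 4 + 35 = 59s
t = 44, phase_t = 44 mod 59 = 44
44 >= 24 → RED

Answer: red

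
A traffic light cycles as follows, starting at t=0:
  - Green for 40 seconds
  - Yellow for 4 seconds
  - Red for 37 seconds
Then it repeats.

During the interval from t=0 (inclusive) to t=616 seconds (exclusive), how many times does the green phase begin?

Answer: 8

Derivation:
Cycle = 40+4+37 = 81s
green phase starts at t = k*81 + 0 for k=0,1,2,...
Need k*81+0 < 616 → k < 7.605
k ∈ {0, ..., 7} → 8 starts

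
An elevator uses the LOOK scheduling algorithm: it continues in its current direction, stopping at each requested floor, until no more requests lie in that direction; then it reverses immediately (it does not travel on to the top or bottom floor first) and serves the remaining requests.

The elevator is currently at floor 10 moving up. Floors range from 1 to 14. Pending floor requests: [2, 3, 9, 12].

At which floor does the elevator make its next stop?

Current floor: 10, direction: up
Requests above: [12]
Requests below: [2, 3, 9]
Moving up and requests lie above → nearest above is min([12]) = 12

Answer: 12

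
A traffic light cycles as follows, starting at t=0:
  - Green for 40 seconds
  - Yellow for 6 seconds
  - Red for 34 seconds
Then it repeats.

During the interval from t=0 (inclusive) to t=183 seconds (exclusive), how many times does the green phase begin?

Answer: 3

Derivation:
Cycle = 40+6+34 = 80s
green phase starts at t = k*80 + 0 for k=0,1,2,...
Need k*80+0 < 183 → k < 2.288
k ∈ {0, ..., 2} → 3 starts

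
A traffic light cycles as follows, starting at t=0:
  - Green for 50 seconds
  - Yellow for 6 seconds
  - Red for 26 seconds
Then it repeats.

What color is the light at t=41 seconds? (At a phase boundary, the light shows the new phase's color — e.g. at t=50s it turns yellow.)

Answer: green

Derivation:
Cycle length = 50 + 6 + 26 = 82s
t = 41, phase_t = 41 mod 82 = 41
41 < 50 (green end) → GREEN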